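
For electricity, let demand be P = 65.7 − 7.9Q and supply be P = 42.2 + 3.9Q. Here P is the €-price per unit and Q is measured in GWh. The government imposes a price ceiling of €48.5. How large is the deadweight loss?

€0.83

Competitive equilibrium: 65.7 − 7.9Q = 42.2 + 3.9Q → Q* = 1.9915, P* = 49.9669.
At the ceiling P = 48.5, quantity supplied = (48.5 − 42.2)/3.9 = 1.6154.
Willingness to pay at Q' = 1.6154: 65.7 − 7.9·1.6154 = 52.9383.
ΔQ = 1.9915 − 1.6154 = 0.3761; wedge = 52.9383 − 48.5 = 4.4383.
Deadweight loss = ½ × 0.3761 × 4.4383 = €0.83.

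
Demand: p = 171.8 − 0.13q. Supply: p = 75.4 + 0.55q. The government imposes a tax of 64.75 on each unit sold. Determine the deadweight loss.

Competitive equilibrium: 171.8 − 0.13q = 75.4 + 0.55q → q* = 141.7647, p* = 153.3706.
With the tax, the buyer price exceeds the seller price by 64.75: (171.8 − 0.13q) − (75.4 + 0.55q) = 64.75 → q' = 46.5441.
Δq = 141.7647 − 46.5441 = 95.2206; the wedge equals the tax, 64.75.
The triangle = ½ × 95.2206 × 64.75 = 3082.77.

3082.77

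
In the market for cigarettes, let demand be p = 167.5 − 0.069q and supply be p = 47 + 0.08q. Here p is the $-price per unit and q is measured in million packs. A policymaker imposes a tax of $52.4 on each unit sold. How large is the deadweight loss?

Competitive equilibrium: 167.5 − 0.069q = 47 + 0.08q → q* = 808.7248, p* = 111.698.
With the tax, the buyer price exceeds the seller price by 52.4: (167.5 − 0.069q) − (47 + 0.08q) = 52.4 → q' = 457.047.
Δq = 808.7248 − 457.047 = 351.6778; the wedge equals the tax, 52.4.
Welfare loss = ½ × 351.6778 × 52.4 = $9213.96 million.

$9213.96 million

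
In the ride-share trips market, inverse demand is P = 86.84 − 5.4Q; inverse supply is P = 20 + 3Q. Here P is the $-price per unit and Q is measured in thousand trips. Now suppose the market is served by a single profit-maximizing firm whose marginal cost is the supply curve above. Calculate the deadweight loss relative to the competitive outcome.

$40.72 thousand

Competitive equilibrium: 86.84 − 5.4Q = 20 + 3Q → Q* = 7.9571, P* = 43.8714.
Marginal revenue: MR = 86.84 − 10.8Q. Set MR = MC: 86.84 − 10.8Q = 20 + 3Q → Q_m = 4.8435.
Price P_m = 86.84 − 5.4·4.8435 = 60.6851; MC(Q_m) = 20 + 3·4.8435 = 34.5305.
Competitive Q* = 7.9571, so ΔQ = 3.1136; wedge = 60.6851 − 34.5305 = 26.1546.
Deadweight loss = ½ × 3.1136 × 26.1546 = $40.72 thousand.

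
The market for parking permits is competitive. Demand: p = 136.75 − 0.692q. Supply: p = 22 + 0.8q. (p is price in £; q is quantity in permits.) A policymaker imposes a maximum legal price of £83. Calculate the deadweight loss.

£0.33

Competitive equilibrium: 136.75 − 0.692q = 22 + 0.8q → q* = 76.9102, p* = 83.5282.
At the ceiling p = 83, quantity supplied = (83 − 22)/0.8 = 76.25.
Willingness to pay at q' = 76.25: 136.75 − 0.692·76.25 = 83.985.
Δq = 76.9102 − 76.25 = 0.6602; wedge = 83.985 − 83 = 0.985.
Welfare loss = ½ × 0.6602 × 0.985 = £0.33.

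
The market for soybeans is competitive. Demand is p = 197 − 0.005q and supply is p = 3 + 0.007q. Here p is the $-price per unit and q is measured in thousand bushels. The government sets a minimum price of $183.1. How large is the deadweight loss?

Competitive equilibrium: 197 − 0.005q = 3 + 0.007q → q* = 16166.6667, p* = 116.1667.
At the floor p = 183.1, quantity demanded = (197 − 183.1)/0.005 = 2780.
Sellers' marginal cost at q' = 2780: 3 + 0.007·2780 = 22.46.
Δq = 16166.6667 − 2780 = 13386.6667; wedge = 183.1 − 22.46 = 160.64.
Deadweight loss = ½ × 13386.6667 × 160.64 = $1075217.07 thousand.

$1075217.07 thousand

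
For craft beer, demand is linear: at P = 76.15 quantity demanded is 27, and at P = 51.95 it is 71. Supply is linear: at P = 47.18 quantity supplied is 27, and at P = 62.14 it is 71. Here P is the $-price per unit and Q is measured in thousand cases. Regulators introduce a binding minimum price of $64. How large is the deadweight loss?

Demand slope = (51.95 − 76.15)/(71 − 27) = −0.55, so P = 91 − 0.55Q.
Supply slope = (62.14 − 47.18)/(71 − 27) = 0.34, so P = 38 + 0.34Q.
Competitive equilibrium: 91 − 0.55Q = 38 + 0.34Q → Q* = 59.55056, P* = 58.24719.
At the floor P = 64, quantity demanded = (91 − 64)/0.55 = 49.09091.
Sellers' marginal cost at Q' = 49.09091: 38 + 0.34·49.09091 = 54.69091.
ΔQ = 59.55056 − 49.09091 = 10.45965; wedge = 64 − 54.69091 = 9.30909.
Deadweight loss = ½ × 10.45965 × 9.30909 = $48.68 thousand.

$48.68 thousand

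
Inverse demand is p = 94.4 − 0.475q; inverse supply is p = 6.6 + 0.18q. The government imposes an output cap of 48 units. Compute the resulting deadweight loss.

Competitive equilibrium: 94.4 − 0.475q = 6.6 + 0.18q → q* = 134.0458, p* = 30.7282.
At q = 48: demand price = 94.4 − 0.475·48 = 71.6; supply price = 6.6 + 0.18·48 = 15.24.
Δq = 134.0458 − 48 = 86.0458; wedge = 71.6 − 15.24 = 56.36.
Deadweight loss = ½ × 86.0458 × 56.36 = 2424.77.

2424.77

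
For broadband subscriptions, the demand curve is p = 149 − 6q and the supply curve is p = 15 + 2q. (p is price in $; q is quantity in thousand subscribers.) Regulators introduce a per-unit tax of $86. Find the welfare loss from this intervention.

Competitive equilibrium: 149 − 6q = 15 + 2q → q* = 16.75, p* = 48.5.
With the tax, the buyer price exceeds the seller price by 86: (149 − 6q) − (15 + 2q) = 86 → q' = 6.
Δq = 16.75 − 6 = 10.75; the wedge equals the tax, 86.
The triangle = ½ × 10.75 × 86 = $462.25 thousand.

$462.25 thousand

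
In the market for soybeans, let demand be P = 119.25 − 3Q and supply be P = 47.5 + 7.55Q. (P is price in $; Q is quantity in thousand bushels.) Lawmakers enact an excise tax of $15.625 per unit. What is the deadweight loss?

$11.57 thousand

Competitive equilibrium: 119.25 − 3Q = 47.5 + 7.55Q → Q* = 6.8009, P* = 98.8472.
With the tax, the buyer price exceeds the seller price by 15.625: (119.25 − 3Q) − (47.5 + 7.55Q) = 15.625 → Q' = 5.3199.
ΔQ = 6.8009 − 5.3199 = 1.481; the wedge equals the tax, 15.625.
The triangle = ½ × 1.481 × 15.625 = $11.57 thousand.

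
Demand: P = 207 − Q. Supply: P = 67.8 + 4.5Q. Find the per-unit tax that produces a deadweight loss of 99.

33

Competitive equilibrium: 207 − Q = 67.8 + 4.5Q → Q* = 25.3091, P* = 181.6909.
A tax t gives ΔQ = t/5.5 and wedge t, so DWL = t²/11.
t²/11 = 99 → t² = 1089 → t = 33.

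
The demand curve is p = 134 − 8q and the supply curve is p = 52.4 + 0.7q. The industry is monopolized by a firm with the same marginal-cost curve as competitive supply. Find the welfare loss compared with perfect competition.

Competitive equilibrium: 134 − 8q = 52.4 + 0.7q → q* = 9.3793, p* = 58.9655.
Marginal revenue: MR = 134 − 16q. Set MR = MC: 134 − 16q = 52.4 + 0.7q → q_m = 4.8862.
Price p_m = 134 − 8·4.8862 = 94.9104; MC(q_m) = 52.4 + 0.7·4.8862 = 55.8203.
Competitive q* = 9.3793, so Δq = 4.4931; wedge = 94.9104 − 55.8203 = 39.0901.
Welfare loss = ½ × 4.4931 × 39.0901 = 87.82.

87.82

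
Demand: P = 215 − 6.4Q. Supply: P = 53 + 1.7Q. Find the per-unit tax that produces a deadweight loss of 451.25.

Competitive equilibrium: 215 − 6.4Q = 53 + 1.7Q → Q* = 20, P* = 87.
A tax t gives ΔQ = t/8.1 and wedge t, so DWL = t²/16.2.
t²/16.2 = 451.25 → t² = 7310.25 → t = 85.5.

85.5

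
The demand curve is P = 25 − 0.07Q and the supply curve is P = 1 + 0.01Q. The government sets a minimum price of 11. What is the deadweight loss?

Competitive equilibrium: 25 − 0.07Q = 1 + 0.01Q → Q* = 300, P* = 4.
At the floor P = 11, quantity demanded = (25 − 11)/0.07 = 200.
Sellers' marginal cost at Q' = 200: 1 + 0.01·200 = 3.
ΔQ = 300 − 200 = 100; wedge = 11 − 3 = 8.
Welfare loss = ½ × 100 × 8 = 400.

400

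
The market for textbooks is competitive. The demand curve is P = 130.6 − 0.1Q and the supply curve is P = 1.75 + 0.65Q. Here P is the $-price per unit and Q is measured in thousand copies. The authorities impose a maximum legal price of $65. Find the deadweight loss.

$2080.91 thousand

Competitive equilibrium: 130.6 − 0.1Q = 1.75 + 0.65Q → Q* = 171.8, P* = 113.42.
At the ceiling P = 65, quantity supplied = (65 − 1.75)/0.65 = 97.3077.
Willingness to pay at Q' = 97.3077: 130.6 − 0.1·97.3077 = 120.8692.
ΔQ = 171.8 − 97.3077 = 74.4923; wedge = 120.8692 − 65 = 55.8692.
The triangle = ½ × 74.4923 × 55.8692 = $2080.91 thousand.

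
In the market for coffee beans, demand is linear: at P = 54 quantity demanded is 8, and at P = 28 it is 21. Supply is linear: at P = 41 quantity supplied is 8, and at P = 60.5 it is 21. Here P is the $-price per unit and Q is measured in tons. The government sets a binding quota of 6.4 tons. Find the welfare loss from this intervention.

$49.42

Demand slope = (28 − 54)/(21 − 8) = −2, so P = 70 − 2Q.
Supply slope = (60.5 − 41)/(21 − 8) = 1.5, so P = 29 + 1.5Q.
Competitive equilibrium: 70 − 2Q = 29 + 1.5Q → Q* = 11.7143, P* = 46.5714.
At Q = 6.4: demand price = 70 − 2·6.4 = 57.2; supply price = 29 + 1.5·6.4 = 38.6.
ΔQ = 11.7143 − 6.4 = 5.3143; wedge = 57.2 − 38.6 = 18.6.
The triangle = ½ × 5.3143 × 18.6 = $49.42.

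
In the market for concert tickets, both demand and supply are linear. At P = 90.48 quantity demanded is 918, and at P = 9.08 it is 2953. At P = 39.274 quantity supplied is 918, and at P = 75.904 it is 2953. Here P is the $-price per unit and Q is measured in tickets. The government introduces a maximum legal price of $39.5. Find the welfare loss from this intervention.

$21965.57

Demand slope = (9.08 − 90.48)/(2953 − 918) = −0.04, so P = 127.2 − 0.04Q.
Supply slope = (75.904 − 39.274)/(2953 − 918) = 0.018, so P = 22.75 + 0.018Q.
Competitive equilibrium: 127.2 − 0.04Q = 22.75 + 0.018Q → Q* = 1800.86207, P* = 55.16552.
At the ceiling P = 39.5, quantity supplied = (39.5 − 22.75)/0.018 = 930.55556.
Willingness to pay at Q' = 930.55556: 127.2 − 0.04·930.55556 = 89.97778.
ΔQ = 1800.86207 − 930.55556 = 870.30651; wedge = 89.97778 − 39.5 = 50.47778.
DWL = ½ × 870.30651 × 50.47778 = $21965.57.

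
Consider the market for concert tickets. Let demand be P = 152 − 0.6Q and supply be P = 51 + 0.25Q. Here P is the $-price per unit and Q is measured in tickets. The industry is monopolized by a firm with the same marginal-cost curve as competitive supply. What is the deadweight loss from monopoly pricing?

$1027.45

Competitive equilibrium: 152 − 0.6Q = 51 + 0.25Q → Q* = 118.8235, P* = 80.7059.
Marginal revenue: MR = 152 − 1.2Q. Set MR = MC: 152 − 1.2Q = 51 + 0.25Q → Q_m = 69.6552.
Price P_m = 152 − 0.6·69.6552 = 110.2069; MC(Q_m) = 51 + 0.25·69.6552 = 68.4138.
Competitive Q* = 118.8235, so ΔQ = 49.1683; wedge = 110.2069 − 68.4138 = 41.7931.
Welfare loss = ½ × 49.1683 × 41.7931 = $1027.45.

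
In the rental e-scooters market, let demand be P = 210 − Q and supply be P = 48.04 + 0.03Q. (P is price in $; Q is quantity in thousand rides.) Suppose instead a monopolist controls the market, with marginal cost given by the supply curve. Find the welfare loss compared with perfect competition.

Competitive equilibrium: 210 − Q = 48.04 + 0.03Q → Q* = 157.2427, P* = 52.7573.
Marginal revenue: MR = 210 − 2Q. Set MR = MC: 210 − 2Q = 48.04 + 0.03Q → Q_m = 79.7833.
Price P_m = 210 − 1·79.7833 = 130.2167; MC(Q_m) = 48.04 + 0.03·79.7833 = 50.4335.
Competitive Q* = 157.2427, so ΔQ = 77.4594; wedge = 130.2167 − 50.4335 = 79.7832.
Welfare loss = ½ × 77.4594 × 79.7832 = $3089.98 thousand.

$3089.98 thousand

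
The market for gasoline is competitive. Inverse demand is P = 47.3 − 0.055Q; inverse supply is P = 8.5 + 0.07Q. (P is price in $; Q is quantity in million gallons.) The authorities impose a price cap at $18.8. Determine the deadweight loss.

Competitive equilibrium: 47.3 − 0.055Q = 8.5 + 0.07Q → Q* = 310.4, P* = 30.228.
At the ceiling P = 18.8, quantity supplied = (18.8 − 8.5)/0.07 = 147.14286.
Willingness to pay at Q' = 147.14286: 47.3 − 0.055·147.14286 = 39.20714.
ΔQ = 310.4 − 147.14286 = 163.25714; wedge = 39.20714 − 18.8 = 20.40714.
Welfare loss = ½ × 163.25714 × 20.40714 = $1665.81 million.

$1665.81 million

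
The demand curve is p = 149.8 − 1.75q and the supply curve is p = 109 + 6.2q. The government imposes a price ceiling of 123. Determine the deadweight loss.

32.83

Competitive equilibrium: 149.8 − 1.75q = 109 + 6.2q → q* = 5.1321, p* = 140.8189.
At the ceiling p = 123, quantity supplied = (123 − 109)/6.2 = 2.2581.
Willingness to pay at q' = 2.2581: 149.8 − 1.75·2.2581 = 145.8483.
Δq = 5.1321 − 2.2581 = 2.874; wedge = 145.8483 − 123 = 22.8483.
The triangle = ½ × 2.874 × 22.8483 = 32.83.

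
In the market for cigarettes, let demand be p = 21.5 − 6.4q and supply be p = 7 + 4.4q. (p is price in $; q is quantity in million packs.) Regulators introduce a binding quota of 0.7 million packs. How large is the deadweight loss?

Competitive equilibrium: 21.5 − 6.4q = 7 + 4.4q → q* = 1.3426, p* = 12.9074.
At q = 0.7: demand price = 21.5 − 6.4·0.7 = 17.02; supply price = 7 + 4.4·0.7 = 10.08.
Δq = 1.3426 − 0.7 = 0.6426; wedge = 17.02 − 10.08 = 6.94.
DWL = ½ × 0.6426 × 6.94 = $2.23 million.

$2.23 million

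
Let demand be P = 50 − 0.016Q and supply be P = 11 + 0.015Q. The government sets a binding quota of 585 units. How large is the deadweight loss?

7021.75

Competitive equilibrium: 50 − 0.016Q = 11 + 0.015Q → Q* = 1258.0645, P* = 29.871.
At Q = 585: demand price = 50 − 0.016·585 = 40.64; supply price = 11 + 0.015·585 = 19.775.
ΔQ = 1258.0645 − 585 = 673.0645; wedge = 40.64 − 19.775 = 20.865.
Welfare loss = ½ × 673.0645 × 20.865 = 7021.75.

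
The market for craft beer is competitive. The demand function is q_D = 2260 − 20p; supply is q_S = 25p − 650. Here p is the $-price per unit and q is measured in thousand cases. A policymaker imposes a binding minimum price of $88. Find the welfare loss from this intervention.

$9800 thousand

In inverse form: demand p = 113 − 0.05q, supply p = 26 + 0.04q.
Competitive equilibrium: 113 − 0.05q = 26 + 0.04q → q* = 966.6667, p* = 64.6667.
At the floor p = 88, quantity demanded = (113 − 88)/0.05 = 500.
Sellers' marginal cost at q' = 500: 26 + 0.04·500 = 46.
Δq = 966.6667 − 500 = 466.6667; wedge = 88 − 46 = 42.
Deadweight loss = ½ × 466.6667 × 42 = $9800 thousand.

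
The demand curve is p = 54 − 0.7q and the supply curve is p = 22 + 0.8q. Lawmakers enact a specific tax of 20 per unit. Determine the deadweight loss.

133.33

Competitive equilibrium: 54 − 0.7q = 22 + 0.8q → q* = 21.3333, p* = 39.0667.
With the tax, the buyer price exceeds the seller price by 20: (54 − 0.7q) − (22 + 0.8q) = 20 → q' = 8.
Δq = 21.3333 − 8 = 13.3333; the wedge equals the tax, 20.
The triangle = ½ × 13.3333 × 20 = 133.33.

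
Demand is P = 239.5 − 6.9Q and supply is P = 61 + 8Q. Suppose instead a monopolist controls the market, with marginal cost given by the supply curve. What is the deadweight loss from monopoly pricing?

Competitive equilibrium: 239.5 − 6.9Q = 61 + 8Q → Q* = 11.9799, P* = 156.8389.
Marginal revenue: MR = 239.5 − 13.8Q. Set MR = MC: 239.5 − 13.8Q = 61 + 8Q → Q_m = 8.1881.
Price P_m = 239.5 − 6.9·8.1881 = 183.0021; MC(Q_m) = 61 + 8·8.1881 = 126.5048.
Competitive Q* = 11.9799, so ΔQ = 3.7918; wedge = 183.0021 − 126.5048 = 56.4973.
The triangle = ½ × 3.7918 × 56.4973 = 107.11.

107.11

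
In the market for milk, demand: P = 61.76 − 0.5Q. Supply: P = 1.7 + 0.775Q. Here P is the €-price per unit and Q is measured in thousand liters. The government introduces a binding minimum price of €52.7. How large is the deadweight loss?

Competitive equilibrium: 61.76 − 0.5Q = 1.7 + 0.775Q → Q* = 47.1059, P* = 38.2071.
At the floor P = 52.7, quantity demanded = (61.76 − 52.7)/0.5 = 18.12.
Sellers' marginal cost at Q' = 18.12: 1.7 + 0.775·18.12 = 15.743.
ΔQ = 47.1059 − 18.12 = 28.9859; wedge = 52.7 − 15.743 = 36.957.
Welfare loss = ½ × 28.9859 × 36.957 = €535.62 thousand.

€535.62 thousand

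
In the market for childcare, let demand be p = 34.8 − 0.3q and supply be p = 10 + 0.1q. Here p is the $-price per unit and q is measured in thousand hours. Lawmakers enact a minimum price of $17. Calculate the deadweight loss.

Competitive equilibrium: 34.8 − 0.3q = 10 + 0.1q → q* = 62, p* = 16.2.
At the floor p = 17, quantity demanded = (34.8 − 17)/0.3 = 59.3333.
Sellers' marginal cost at q' = 59.3333: 10 + 0.1·59.3333 = 15.9333.
Δq = 62 − 59.3333 = 2.6667; wedge = 17 − 15.9333 = 1.0667.
Welfare loss = ½ × 2.6667 × 1.0667 = $1.42 thousand.

$1.42 thousand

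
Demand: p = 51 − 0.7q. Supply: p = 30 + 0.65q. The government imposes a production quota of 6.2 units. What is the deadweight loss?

Competitive equilibrium: 51 − 0.7q = 30 + 0.65q → q* = 15.5556, p* = 40.1111.
At q = 6.2: demand price = 51 − 0.7·6.2 = 46.66; supply price = 30 + 0.65·6.2 = 34.03.
Δq = 15.5556 − 6.2 = 9.3556; wedge = 46.66 − 34.03 = 12.63.
Welfare loss = ½ × 9.3556 × 12.63 = 59.08.

59.08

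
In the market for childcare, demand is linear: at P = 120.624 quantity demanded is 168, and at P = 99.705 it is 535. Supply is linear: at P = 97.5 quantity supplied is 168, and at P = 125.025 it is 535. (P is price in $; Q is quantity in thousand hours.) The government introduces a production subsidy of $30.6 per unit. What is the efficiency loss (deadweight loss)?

$3546.82 thousand

Demand slope = (99.705 − 120.624)/(535 − 168) = −0.057, so P = 130.2 − 0.057Q.
Supply slope = (125.025 − 97.5)/(535 − 168) = 0.075, so P = 84.9 + 0.075Q.
Competitive equilibrium: 130.2 − 0.057Q = 84.9 + 0.075Q → Q* = 343.1818, P* = 110.6386.
The subsidy lowers effective supply by 30.6: P = 54.3 + 0.075Q.
New quantity: 130.2 − 0.057Q = 54.3 + 0.075Q → Q' = 575.
Overproduction ΔQ = 575 − 343.1818 = 231.8182; wedge = subsidy = 30.6.
Welfare loss = ½ × 231.8182 × 30.6 = $3546.82 thousand.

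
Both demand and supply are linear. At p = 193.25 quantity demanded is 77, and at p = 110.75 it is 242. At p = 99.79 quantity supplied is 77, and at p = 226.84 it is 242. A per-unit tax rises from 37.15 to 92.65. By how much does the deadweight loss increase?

Demand slope = (110.75 − 193.25)/(242 − 77) = −0.5, so p = 231.75 − 0.5q.
Supply slope = (226.84 − 99.79)/(242 − 77) = 0.77, so p = 40.5 + 0.77q.
Competitive equilibrium: 231.75 − 0.5q = 40.5 + 0.77q → q* = 150.5906, p* = 156.4547.
For a per-unit tax t: Δq = t/1.27, so DWL = ½·t·(t/1.27) = t²/2.54.
At t = 37.15: DWL = 543.355. At t = 92.65: DWL = 3379.536.
Increase = 3379.536 − 543.355 = 2836.18.

2836.18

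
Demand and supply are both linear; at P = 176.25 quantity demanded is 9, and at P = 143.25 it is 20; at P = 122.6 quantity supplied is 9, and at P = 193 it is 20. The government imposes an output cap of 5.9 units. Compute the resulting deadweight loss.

Demand slope = (143.25 − 176.25)/(20 − 9) = −3, so P = 203.25 − 3Q.
Supply slope = (193 − 122.6)/(20 − 9) = 6.4, so P = 65 + 6.4Q.
Competitive equilibrium: 203.25 − 3Q = 65 + 6.4Q → Q* = 14.7074, P* = 159.1277.
At Q = 5.9: demand price = 203.25 − 3·5.9 = 185.55; supply price = 65 + 6.4·5.9 = 102.76.
ΔQ = 14.7074 − 5.9 = 8.8074; wedge = 185.55 − 102.76 = 82.79.
The triangle = ½ × 8.8074 × 82.79 = 364.58.

364.58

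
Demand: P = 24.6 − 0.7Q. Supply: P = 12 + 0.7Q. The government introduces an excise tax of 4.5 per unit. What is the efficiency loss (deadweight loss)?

Competitive equilibrium: 24.6 − 0.7Q = 12 + 0.7Q → Q* = 9, P* = 18.3.
With the tax, the buyer price exceeds the seller price by 4.5: (24.6 − 0.7Q) − (12 + 0.7Q) = 4.5 → Q' = 5.7857.
ΔQ = 9 − 5.7857 = 3.2143; the wedge equals the tax, 4.5.
Welfare loss = ½ × 3.2143 × 4.5 = 7.23.

7.23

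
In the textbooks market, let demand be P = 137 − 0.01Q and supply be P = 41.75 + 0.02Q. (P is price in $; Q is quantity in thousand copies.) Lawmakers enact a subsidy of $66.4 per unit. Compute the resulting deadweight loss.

Competitive equilibrium: 137 − 0.01Q = 41.75 + 0.02Q → Q* = 3175, P* = 105.25.
The subsidy lowers effective supply by 66.4: P = 0.02Q − 24.65.
New quantity: 137 − 0.01Q = 0.02Q − 24.65 → Q' = 5388.3333.
Overproduction ΔQ = 5388.3333 − 3175 = 2213.3333; wedge = subsidy = 66.4.
The triangle = ½ × 2213.3333 × 66.4 = $73482.67 thousand.

$73482.67 thousand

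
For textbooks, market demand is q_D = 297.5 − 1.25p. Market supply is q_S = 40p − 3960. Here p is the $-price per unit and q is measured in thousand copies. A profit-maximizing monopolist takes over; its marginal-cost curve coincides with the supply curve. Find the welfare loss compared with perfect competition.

In inverse form: demand p = 238 − 0.8q, supply p = 99 + 0.025q.
Competitive equilibrium: 238 − 0.8q = 99 + 0.025q → q* = 168.4848, p* = 103.2121.
Marginal revenue: MR = 238 − 1.6q. Set MR = MC: 238 − 1.6q = 99 + 0.025q → q_m = 85.5385.
Price p_m = 238 − 0.8·85.5385 = 169.5692; MC(q_m) = 99 + 0.025·85.5385 = 101.1385.
Competitive q* = 168.4848, so Δq = 82.9463; wedge = 169.5692 − 101.1385 = 68.4307.
DWL = ½ × 82.9463 × 68.4307 = $2838.04 thousand.

$2838.04 thousand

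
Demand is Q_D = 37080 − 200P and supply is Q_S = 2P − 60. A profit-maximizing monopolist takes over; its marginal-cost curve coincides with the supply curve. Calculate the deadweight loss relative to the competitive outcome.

2.30

In inverse form: demand P = 185.4 − 0.005Q, supply P = 30 + 0.5Q.
Competitive equilibrium: 185.4 − 0.005Q = 30 + 0.5Q → Q* = 307.7228, P* = 183.8614.
Marginal revenue: MR = 185.4 − 0.01Q. Set MR = MC: 185.4 − 0.01Q = 30 + 0.5Q → Q_m = 304.7059.
Price P_m = 185.4 − 0.005·304.7059 = 183.8765; MC(Q_m) = 30 + 0.5·304.7059 = 182.353.
Competitive Q* = 307.7228, so ΔQ = 3.0169; wedge = 183.8765 − 182.353 = 1.5235.
Deadweight loss = ½ × 3.0169 × 1.5235 = 2.30.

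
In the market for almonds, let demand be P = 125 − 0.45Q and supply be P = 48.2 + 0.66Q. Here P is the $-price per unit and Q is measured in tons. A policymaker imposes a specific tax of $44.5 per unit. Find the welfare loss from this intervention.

$892

Competitive equilibrium: 125 − 0.45Q = 48.2 + 0.66Q → Q* = 69.1892, P* = 93.8649.
With the tax, the buyer price exceeds the seller price by 44.5: (125 − 0.45Q) − (48.2 + 0.66Q) = 44.5 → Q' = 29.0991.
ΔQ = 69.1892 − 29.0991 = 40.0901; the wedge equals the tax, 44.5.
The triangle = ½ × 40.0901 × 44.5 = $892.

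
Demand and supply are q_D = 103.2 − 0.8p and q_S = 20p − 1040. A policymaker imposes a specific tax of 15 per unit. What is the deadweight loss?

In inverse form: demand p = 129 − 1.25q, supply p = 52 + 0.05q.
Competitive equilibrium: 129 − 1.25q = 52 + 0.05q → q* = 59.2308, p* = 54.9615.
With the tax, the buyer price exceeds the seller price by 15: (129 − 1.25q) − (52 + 0.05q) = 15 → q' = 47.6923.
Δq = 59.2308 − 47.6923 = 11.5385; the wedge equals the tax, 15.
Welfare loss = ½ × 11.5385 × 15 = 86.54.

86.54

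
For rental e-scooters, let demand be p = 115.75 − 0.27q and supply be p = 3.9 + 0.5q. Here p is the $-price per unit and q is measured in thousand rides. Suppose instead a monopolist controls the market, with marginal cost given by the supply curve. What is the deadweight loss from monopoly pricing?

Competitive equilibrium: 115.75 − 0.27q = 3.9 + 0.5q → q* = 145.25974, p* = 76.52987.
Marginal revenue: MR = 115.75 − 0.54q. Set MR = MC: 115.75 − 0.54q = 3.9 + 0.5q → q_m = 107.54808.
Price p_m = 115.75 − 0.27·107.54808 = 86.71202; MC(q_m) = 3.9 + 0.5·107.54808 = 57.67404.
Competitive q* = 145.25974, so Δq = 37.71166; wedge = 86.71202 − 57.67404 = 29.03798.
DWL = ½ × 37.71166 × 29.03798 = $547.54 thousand.

$547.54 thousand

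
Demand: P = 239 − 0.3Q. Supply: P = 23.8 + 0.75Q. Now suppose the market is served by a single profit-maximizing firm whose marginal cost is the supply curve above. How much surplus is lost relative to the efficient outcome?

1089.03

Competitive equilibrium: 239 − 0.3Q = 23.8 + 0.75Q → Q* = 204.9524, P* = 177.5143.
Marginal revenue: MR = 239 − 0.6Q. Set MR = MC: 239 − 0.6Q = 23.8 + 0.75Q → Q_m = 159.4074.
Price P_m = 239 − 0.3·159.4074 = 191.1778; MC(Q_m) = 23.8 + 0.75·159.4074 = 143.3556.
Competitive Q* = 204.9524, so ΔQ = 45.545; wedge = 191.1778 − 143.3556 = 47.8222.
Welfare loss = ½ × 45.545 × 47.8222 = 1089.03.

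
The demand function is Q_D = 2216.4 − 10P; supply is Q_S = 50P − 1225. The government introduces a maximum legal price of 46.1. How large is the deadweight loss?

19006.88

In inverse form: demand P = 221.64 − 0.1Q, supply P = 24.5 + 0.02Q.
Competitive equilibrium: 221.64 − 0.1Q = 24.5 + 0.02Q → Q* = 1642.8333, P* = 57.3567.
At the ceiling P = 46.1, quantity supplied = (46.1 − 24.5)/0.02 = 1080.
Willingness to pay at Q' = 1080: 221.64 − 0.1·1080 = 113.64.
ΔQ = 1642.8333 − 1080 = 562.8333; wedge = 113.64 − 46.1 = 67.54.
DWL = ½ × 562.8333 × 67.54 = 19006.88.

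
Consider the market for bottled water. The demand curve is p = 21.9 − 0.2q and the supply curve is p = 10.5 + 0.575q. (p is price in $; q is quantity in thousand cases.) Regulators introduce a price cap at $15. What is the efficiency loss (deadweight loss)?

$18.36 thousand

Competitive equilibrium: 21.9 − 0.2q = 10.5 + 0.575q → q* = 14.7097, p* = 18.9581.
At the ceiling p = 15, quantity supplied = (15 − 10.5)/0.575 = 7.8261.
Willingness to pay at q' = 7.8261: 21.9 − 0.2·7.8261 = 20.3348.
Δq = 14.7097 − 7.8261 = 6.8836; wedge = 20.3348 − 15 = 5.3348.
DWL = ½ × 6.8836 × 5.3348 = $18.36 thousand.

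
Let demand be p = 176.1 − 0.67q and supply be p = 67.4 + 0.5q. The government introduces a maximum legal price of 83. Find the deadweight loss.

Competitive equilibrium: 176.1 − 0.67q = 67.4 + 0.5q → q* = 92.906, p* = 113.853.
At the ceiling p = 83, quantity supplied = (83 − 67.4)/0.5 = 31.2.
Willingness to pay at q' = 31.2: 176.1 − 0.67·31.2 = 155.196.
Δq = 92.906 − 31.2 = 61.706; wedge = 155.196 − 83 = 72.196.
Deadweight loss = ½ × 61.706 × 72.196 = 2227.46.

2227.46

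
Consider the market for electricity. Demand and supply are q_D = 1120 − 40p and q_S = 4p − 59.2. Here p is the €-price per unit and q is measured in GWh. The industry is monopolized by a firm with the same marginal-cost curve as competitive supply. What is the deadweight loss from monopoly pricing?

€2.20

In inverse form: demand p = 28 − 0.025q, supply p = 14.8 + 0.25q.
Competitive equilibrium: 28 − 0.025q = 14.8 + 0.25q → q* = 48, p* = 26.8.
Marginal revenue: MR = 28 − 0.05q. Set MR = MC: 28 − 0.05q = 14.8 + 0.25q → q_m = 44.
Price p_m = 28 − 0.025·44 = 26.9; MC(q_m) = 14.8 + 0.25·44 = 25.8.
Competitive q* = 48, so Δq = 4; wedge = 26.9 − 25.8 = 1.1.
Welfare loss = ½ × 4 × 1.1 = €2.20.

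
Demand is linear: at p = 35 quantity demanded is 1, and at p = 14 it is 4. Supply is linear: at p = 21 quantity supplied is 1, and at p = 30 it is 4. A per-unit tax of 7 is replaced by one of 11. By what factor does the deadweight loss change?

Demand slope = (14 − 35)/(4 − 1) = −7, so p = 42 − 7q.
Supply slope = (30 − 21)/(4 − 1) = 3, so p = 18 + 3q.
Competitive equilibrium: 42 − 7q = 18 + 3q → q* = 2.4, p* = 25.2.
For a per-unit tax t: Δq = t/10, so DWL = ½·t·(t/10) = t²/20.
At t = 7: DWL = 2.45. At t = 11: DWL = 6.05.
Ratio = (11/7)² = 2.469.

2.469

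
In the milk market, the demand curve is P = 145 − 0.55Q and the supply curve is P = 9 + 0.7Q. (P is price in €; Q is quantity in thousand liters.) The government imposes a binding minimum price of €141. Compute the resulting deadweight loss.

Competitive equilibrium: 145 − 0.55Q = 9 + 0.7Q → Q* = 108.8, P* = 85.16.
At the floor P = 141, quantity demanded = (145 − 141)/0.55 = 7.2727.
Sellers' marginal cost at Q' = 7.2727: 9 + 0.7·7.2727 = 14.0909.
ΔQ = 108.8 − 7.2727 = 101.5273; wedge = 141 − 14.0909 = 126.9091.
Deadweight loss = ½ × 101.5273 × 126.9091 = €6442.37 thousand.

€6442.37 thousand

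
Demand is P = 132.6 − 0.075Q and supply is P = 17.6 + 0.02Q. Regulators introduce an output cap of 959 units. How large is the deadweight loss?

3005.11

Competitive equilibrium: 132.6 − 0.075Q = 17.6 + 0.02Q → Q* = 1210.5263, P* = 41.8105.
At Q = 959: demand price = 132.6 − 0.075·959 = 60.675; supply price = 17.6 + 0.02·959 = 36.78.
ΔQ = 1210.5263 − 959 = 251.5263; wedge = 60.675 − 36.78 = 23.895.
Deadweight loss = ½ × 251.5263 × 23.895 = 3005.11.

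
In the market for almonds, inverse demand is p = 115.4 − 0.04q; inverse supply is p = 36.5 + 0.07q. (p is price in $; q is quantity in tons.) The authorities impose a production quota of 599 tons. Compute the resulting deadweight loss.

$769.36

Competitive equilibrium: 115.4 − 0.04q = 36.5 + 0.07q → q* = 717.2727, p* = 86.7091.
At q = 599: demand price = 115.4 − 0.04·599 = 91.44; supply price = 36.5 + 0.07·599 = 78.43.
Δq = 717.2727 − 599 = 118.2727; wedge = 91.44 − 78.43 = 13.01.
Welfare loss = ½ × 118.2727 × 13.01 = $769.36.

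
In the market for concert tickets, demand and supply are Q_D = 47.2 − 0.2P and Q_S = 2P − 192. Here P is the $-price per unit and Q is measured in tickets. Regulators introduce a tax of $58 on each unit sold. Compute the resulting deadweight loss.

In inverse form: demand P = 236 − 5Q, supply P = 96 + 0.5Q.
Competitive equilibrium: 236 − 5Q = 96 + 0.5Q → Q* = 25.4545, P* = 108.7273.
With the tax, the buyer price exceeds the seller price by 58: (236 − 5Q) − (96 + 0.5Q) = 58 → Q' = 14.9091.
ΔQ = 25.4545 − 14.9091 = 10.5454; the wedge equals the tax, 58.
Deadweight loss = ½ × 10.5454 × 58 = $305.82.

$305.82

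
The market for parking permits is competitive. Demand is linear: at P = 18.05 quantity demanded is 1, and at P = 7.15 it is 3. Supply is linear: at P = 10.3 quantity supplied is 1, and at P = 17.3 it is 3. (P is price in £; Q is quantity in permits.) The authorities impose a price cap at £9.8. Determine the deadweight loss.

£4.55

Demand slope = (7.15 − 18.05)/(3 − 1) = −5.45, so P = 23.5 − 5.45Q.
Supply slope = (17.3 − 10.3)/(3 − 1) = 3.5, so P = 6.8 + 3.5Q.
Competitive equilibrium: 23.5 − 5.45Q = 6.8 + 3.5Q → Q* = 1.8659, P* = 13.3307.
At the ceiling P = 9.8, quantity supplied = (9.8 − 6.8)/3.5 = 0.8571.
Willingness to pay at Q' = 0.8571: 23.5 − 5.45·0.8571 = 18.8288.
ΔQ = 1.8659 − 0.8571 = 1.0088; wedge = 18.8288 − 9.8 = 9.0288.
DWL = ½ × 1.0088 × 9.0288 = £4.55.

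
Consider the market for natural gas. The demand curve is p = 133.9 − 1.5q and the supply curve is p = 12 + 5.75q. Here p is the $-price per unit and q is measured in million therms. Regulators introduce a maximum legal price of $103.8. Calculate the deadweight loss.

$2.61 million

Competitive equilibrium: 133.9 − 1.5q = 12 + 5.75q → q* = 16.8138, p* = 108.6793.
At the ceiling p = 103.8, quantity supplied = (103.8 − 12)/5.75 = 15.9652.
Willingness to pay at q' = 15.9652: 133.9 − 1.5·15.9652 = 109.9522.
Δq = 16.8138 − 15.9652 = 0.8486; wedge = 109.9522 − 103.8 = 6.1522.
The triangle = ½ × 0.8486 × 6.1522 = $2.61 million.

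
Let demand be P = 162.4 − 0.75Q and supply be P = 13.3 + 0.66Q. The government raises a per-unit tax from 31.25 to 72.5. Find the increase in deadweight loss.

Competitive equilibrium: 162.4 − 0.75Q = 13.3 + 0.66Q → Q* = 105.7447, P* = 83.0915.
For a per-unit tax t: ΔQ = t/1.41, so DWL = ½·t·(t/1.41) = t²/2.82.
At t = 31.25: DWL = 346.299. At t = 72.5: DWL = 1863.918.
Increase = 1863.918 − 346.299 = 1517.62.

1517.62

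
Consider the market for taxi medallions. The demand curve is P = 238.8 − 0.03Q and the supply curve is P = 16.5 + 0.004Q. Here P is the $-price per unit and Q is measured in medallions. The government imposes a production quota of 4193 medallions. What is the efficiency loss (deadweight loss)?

$93502.19

Competitive equilibrium: 238.8 − 0.03Q = 16.5 + 0.004Q → Q* = 6538.2353, P* = 42.6529.
At Q = 4193: demand price = 238.8 − 0.03·4193 = 113.01; supply price = 16.5 + 0.004·4193 = 33.272.
ΔQ = 6538.2353 − 4193 = 2345.2353; wedge = 113.01 − 33.272 = 79.738.
The triangle = ½ × 2345.2353 × 79.738 = $93502.19.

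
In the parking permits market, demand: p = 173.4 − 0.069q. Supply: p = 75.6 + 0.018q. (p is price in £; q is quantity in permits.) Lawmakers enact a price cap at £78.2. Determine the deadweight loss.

£41751.27

Competitive equilibrium: 173.4 − 0.069q = 75.6 + 0.018q → q* = 1124.13793, p* = 95.83448.
At the ceiling p = 78.2, quantity supplied = (78.2 − 75.6)/0.018 = 144.44444.
Willingness to pay at q' = 144.44444: 173.4 − 0.069·144.44444 = 163.43333.
Δq = 1124.13793 − 144.44444 = 979.69349; wedge = 163.43333 − 78.2 = 85.23333.
Deadweight loss = ½ × 979.69349 × 85.23333 = £41751.27.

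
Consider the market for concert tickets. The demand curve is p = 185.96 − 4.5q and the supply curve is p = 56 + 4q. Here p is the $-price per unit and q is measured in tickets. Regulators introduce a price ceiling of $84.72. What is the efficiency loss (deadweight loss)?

Competitive equilibrium: 185.96 − 4.5q = 56 + 4q → q* = 15.2894, p* = 117.1576.
At the ceiling p = 84.72, quantity supplied = (84.72 − 56)/4 = 7.18.
Willingness to pay at q' = 7.18: 185.96 − 4.5·7.18 = 153.65.
Δq = 15.2894 − 7.18 = 8.1094; wedge = 153.65 − 84.72 = 68.93.
DWL = ½ × 8.1094 × 68.93 = $279.49.

$279.49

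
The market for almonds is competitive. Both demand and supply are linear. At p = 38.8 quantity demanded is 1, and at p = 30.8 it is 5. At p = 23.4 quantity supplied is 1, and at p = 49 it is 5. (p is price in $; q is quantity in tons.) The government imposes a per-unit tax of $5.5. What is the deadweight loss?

$1.80

Demand slope = (30.8 − 38.8)/(5 − 1) = −2, so p = 40.8 − 2q.
Supply slope = (49 − 23.4)/(5 − 1) = 6.4, so p = 17 + 6.4q.
Competitive equilibrium: 40.8 − 2q = 17 + 6.4q → q* = 2.8333, p* = 35.1333.
With the tax, the buyer price exceeds the seller price by 5.5: (40.8 − 2q) − (17 + 6.4q) = 5.5 → q' = 2.1786.
Δq = 2.8333 − 2.1786 = 0.6547; the wedge equals the tax, 5.5.
Deadweight loss = ½ × 0.6547 × 5.5 = $1.80.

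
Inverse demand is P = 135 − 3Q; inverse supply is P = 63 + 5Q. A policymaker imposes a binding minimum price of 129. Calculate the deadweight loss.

Competitive equilibrium: 135 − 3Q = 63 + 5Q → Q* = 9, P* = 108.
At the floor P = 129, quantity demanded = (135 − 129)/3 = 2.
Sellers' marginal cost at Q' = 2: 63 + 5·2 = 73.
ΔQ = 9 − 2 = 7; wedge = 129 − 73 = 56.
Deadweight loss = ½ × 7 × 56 = 196.

196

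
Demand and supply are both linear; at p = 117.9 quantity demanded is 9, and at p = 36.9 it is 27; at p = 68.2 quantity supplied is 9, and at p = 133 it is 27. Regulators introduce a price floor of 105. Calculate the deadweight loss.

Demand slope = (36.9 − 117.9)/(27 − 9) = −4.5, so p = 158.4 − 4.5q.
Supply slope = (133 − 68.2)/(27 − 9) = 3.6, so p = 35.8 + 3.6q.
Competitive equilibrium: 158.4 − 4.5q = 35.8 + 3.6q → q* = 15.1358, p* = 90.2889.
At the floor p = 105, quantity demanded = (158.4 − 105)/4.5 = 11.8667.
Sellers' marginal cost at q' = 11.8667: 35.8 + 3.6·11.8667 = 78.5201.
Δq = 15.1358 − 11.8667 = 3.2691; wedge = 105 − 78.5201 = 26.4799.
DWL = ½ × 3.2691 × 26.4799 = 43.28.

43.28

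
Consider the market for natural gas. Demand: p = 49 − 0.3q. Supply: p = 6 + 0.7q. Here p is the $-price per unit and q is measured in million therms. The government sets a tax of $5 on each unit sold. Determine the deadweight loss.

Competitive equilibrium: 49 − 0.3q = 6 + 0.7q → q* = 43, p* = 36.1.
With the tax, the buyer price exceeds the seller price by 5: (49 − 0.3q) − (6 + 0.7q) = 5 → q' = 38.
Δq = 43 − 38 = 5; the wedge equals the tax, 5.
The triangle = ½ × 5 × 5 = $12.50 million.

$12.50 million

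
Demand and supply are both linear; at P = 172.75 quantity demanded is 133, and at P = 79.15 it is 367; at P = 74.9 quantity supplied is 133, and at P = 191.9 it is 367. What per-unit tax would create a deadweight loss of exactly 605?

33

Demand slope = (79.15 − 172.75)/(367 − 133) = −0.4, so P = 225.95 − 0.4Q.
Supply slope = (191.9 − 74.9)/(367 − 133) = 0.5, so P = 8.4 + 0.5Q.
Competitive equilibrium: 225.95 − 0.4Q = 8.4 + 0.5Q → Q* = 241.7222, P* = 129.2611.
A tax t gives ΔQ = t/0.9 and wedge t, so DWL = t²/1.8.
t²/1.8 = 605 → t² = 1089 → t = 33.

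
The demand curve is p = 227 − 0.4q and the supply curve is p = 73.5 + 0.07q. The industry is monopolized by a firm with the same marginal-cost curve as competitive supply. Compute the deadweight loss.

Competitive equilibrium: 227 − 0.4q = 73.5 + 0.07q → q* = 326.5957, p* = 96.3617.
Marginal revenue: MR = 227 − 0.8q. Set MR = MC: 227 − 0.8q = 73.5 + 0.07q → q_m = 176.4368.
Price p_m = 227 − 0.4·176.4368 = 156.4253; MC(q_m) = 73.5 + 0.07·176.4368 = 85.8506.
Competitive q* = 326.5957, so Δq = 150.1589; wedge = 156.4253 − 85.8506 = 70.5747.
Welfare loss = ½ × 150.1589 × 70.5747 = 5298.71.

5298.71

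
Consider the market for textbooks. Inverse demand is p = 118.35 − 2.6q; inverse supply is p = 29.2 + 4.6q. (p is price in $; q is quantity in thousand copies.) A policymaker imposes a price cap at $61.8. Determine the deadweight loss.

Competitive equilibrium: 118.35 − 2.6q = 29.2 + 4.6q → q* = 12.3819, p* = 86.1569.
At the ceiling p = 61.8, quantity supplied = (61.8 − 29.2)/4.6 = 7.087.
Willingness to pay at q' = 7.087: 118.35 − 2.6·7.087 = 99.9238.
Δq = 12.3819 − 7.087 = 5.2949; wedge = 99.9238 − 61.8 = 38.1238.
The triangle = ½ × 5.2949 × 38.1238 = $100.93 thousand.

$100.93 thousand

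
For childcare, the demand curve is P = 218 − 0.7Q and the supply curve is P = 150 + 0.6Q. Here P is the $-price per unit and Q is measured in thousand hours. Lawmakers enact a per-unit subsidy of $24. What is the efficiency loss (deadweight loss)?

Competitive equilibrium: 218 − 0.7Q = 150 + 0.6Q → Q* = 52.3077, P* = 181.3846.
The subsidy lowers effective supply by 24: P = 126 + 0.6Q.
New quantity: 218 − 0.7Q = 126 + 0.6Q → Q' = 70.7692.
Overproduction ΔQ = 70.7692 − 52.3077 = 18.4615; wedge = subsidy = 24.
DWL = ½ × 18.4615 × 24 = $221.54 thousand.

$221.54 thousand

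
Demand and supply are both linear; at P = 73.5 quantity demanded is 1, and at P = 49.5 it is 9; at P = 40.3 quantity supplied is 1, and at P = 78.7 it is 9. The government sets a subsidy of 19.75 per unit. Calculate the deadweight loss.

25

Demand slope = (49.5 − 73.5)/(9 − 1) = −3, so P = 76.5 − 3Q.
Supply slope = (78.7 − 40.3)/(9 − 1) = 4.8, so P = 35.5 + 4.8Q.
Competitive equilibrium: 76.5 − 3Q = 35.5 + 4.8Q → Q* = 5.2564, P* = 60.7308.
The subsidy lowers effective supply by 19.75: P = 15.75 + 4.8Q.
New quantity: 76.5 − 3Q = 15.75 + 4.8Q → Q' = 7.7885.
Overproduction ΔQ = 7.7885 − 5.2564 = 2.5321; wedge = subsidy = 19.75.
Deadweight loss = ½ × 2.5321 × 19.75 = 25.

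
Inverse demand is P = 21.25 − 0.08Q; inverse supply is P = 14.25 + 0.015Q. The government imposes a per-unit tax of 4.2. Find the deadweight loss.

92.84

Competitive equilibrium: 21.25 − 0.08Q = 14.25 + 0.015Q → Q* = 73.6842, P* = 15.3553.
With the tax, the buyer price exceeds the seller price by 4.2: (21.25 − 0.08Q) − (14.25 + 0.015Q) = 4.2 → Q' = 29.4737.
ΔQ = 73.6842 − 29.4737 = 44.2105; the wedge equals the tax, 4.2.
The triangle = ½ × 44.2105 × 4.2 = 92.84.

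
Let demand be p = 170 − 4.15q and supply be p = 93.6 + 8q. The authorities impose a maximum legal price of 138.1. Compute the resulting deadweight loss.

Competitive equilibrium: 170 − 4.15q = 93.6 + 8q → q* = 6.2881, p* = 143.9045.
At the ceiling p = 138.1, quantity supplied = (138.1 − 93.6)/8 = 5.5625.
Willingness to pay at q' = 5.5625: 170 − 4.15·5.5625 = 146.9156.
Δq = 6.2881 − 5.5625 = 0.7256; wedge = 146.9156 − 138.1 = 8.8156.
Deadweight loss = ½ × 0.7256 × 8.8156 = 3.20.

3.20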